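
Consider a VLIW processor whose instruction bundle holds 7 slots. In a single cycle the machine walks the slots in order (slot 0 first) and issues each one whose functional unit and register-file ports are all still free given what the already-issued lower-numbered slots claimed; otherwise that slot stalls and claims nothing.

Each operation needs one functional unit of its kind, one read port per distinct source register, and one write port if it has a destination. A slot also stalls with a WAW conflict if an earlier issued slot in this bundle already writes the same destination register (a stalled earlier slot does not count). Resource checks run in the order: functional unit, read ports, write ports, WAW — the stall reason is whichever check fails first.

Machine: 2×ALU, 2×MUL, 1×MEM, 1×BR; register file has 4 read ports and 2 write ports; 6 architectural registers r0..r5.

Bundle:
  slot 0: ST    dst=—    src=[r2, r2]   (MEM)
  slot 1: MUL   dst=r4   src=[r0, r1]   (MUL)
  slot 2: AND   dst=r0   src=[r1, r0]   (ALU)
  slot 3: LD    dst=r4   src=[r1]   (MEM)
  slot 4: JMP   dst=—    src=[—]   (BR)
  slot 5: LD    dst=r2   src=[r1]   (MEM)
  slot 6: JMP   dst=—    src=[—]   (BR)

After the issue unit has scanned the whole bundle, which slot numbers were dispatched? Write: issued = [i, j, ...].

issued = [0, 1, 4]

slot 0 (MEM): ISSUE — free A2,Mu2,Ld0,B1 rp3 wp2
slot 1 (MUL): ISSUE — free A2,Mu1,Ld0,B1 rp1 wp1
slot 2 (ALU): stall RD_PORT — free A2,Mu1,Ld0,B1 rp1 wp1
slot 3 (MEM): stall FU — free A2,Mu1,Ld0,B1 rp1 wp1
slot 4 (BR): ISSUE — free A2,Mu1,Ld0,B0 rp1 wp1
slot 5 (MEM): stall FU — free A2,Mu1,Ld0,B0 rp1 wp1
slot 6 (BR): stall FU — free A2,Mu1,Ld0,B0 rp1 wp1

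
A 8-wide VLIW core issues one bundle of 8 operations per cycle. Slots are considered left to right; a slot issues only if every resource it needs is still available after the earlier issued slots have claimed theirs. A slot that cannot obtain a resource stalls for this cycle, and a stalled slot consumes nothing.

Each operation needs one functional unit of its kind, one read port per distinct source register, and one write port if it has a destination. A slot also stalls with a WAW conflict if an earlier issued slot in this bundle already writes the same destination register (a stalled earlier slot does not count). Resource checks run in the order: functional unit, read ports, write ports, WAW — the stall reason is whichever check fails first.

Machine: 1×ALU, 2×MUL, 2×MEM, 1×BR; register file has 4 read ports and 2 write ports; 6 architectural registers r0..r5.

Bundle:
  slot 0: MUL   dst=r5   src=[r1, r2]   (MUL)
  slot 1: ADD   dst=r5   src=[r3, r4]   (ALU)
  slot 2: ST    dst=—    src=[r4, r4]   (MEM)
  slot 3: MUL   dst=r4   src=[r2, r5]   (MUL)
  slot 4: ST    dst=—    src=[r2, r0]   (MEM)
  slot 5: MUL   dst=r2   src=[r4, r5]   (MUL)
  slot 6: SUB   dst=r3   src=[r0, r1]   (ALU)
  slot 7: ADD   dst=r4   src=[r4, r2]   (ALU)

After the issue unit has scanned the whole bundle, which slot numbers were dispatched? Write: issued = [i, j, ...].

slot 0 (MUL): ISSUE — free A1,Mu1,Ld2,B1 rp2 wp1
slot 1 (ALU): stall WAW — free A1,Mu1,Ld2,B1 rp2 wp1
slot 2 (MEM): ISSUE — free A1,Mu1,Ld1,B1 rp1 wp1
slot 3 (MUL): stall RD_PORT — free A1,Mu1,Ld1,B1 rp1 wp1
slot 4 (MEM): stall RD_PORT — free A1,Mu1,Ld1,B1 rp1 wp1
slot 5 (MUL): stall RD_PORT — free A1,Mu1,Ld1,B1 rp1 wp1
slot 6 (ALU): stall RD_PORT — free A1,Mu1,Ld1,B1 rp1 wp1
slot 7 (ALU): stall RD_PORT — free A1,Mu1,Ld1,B1 rp1 wp1

issued = [0, 2]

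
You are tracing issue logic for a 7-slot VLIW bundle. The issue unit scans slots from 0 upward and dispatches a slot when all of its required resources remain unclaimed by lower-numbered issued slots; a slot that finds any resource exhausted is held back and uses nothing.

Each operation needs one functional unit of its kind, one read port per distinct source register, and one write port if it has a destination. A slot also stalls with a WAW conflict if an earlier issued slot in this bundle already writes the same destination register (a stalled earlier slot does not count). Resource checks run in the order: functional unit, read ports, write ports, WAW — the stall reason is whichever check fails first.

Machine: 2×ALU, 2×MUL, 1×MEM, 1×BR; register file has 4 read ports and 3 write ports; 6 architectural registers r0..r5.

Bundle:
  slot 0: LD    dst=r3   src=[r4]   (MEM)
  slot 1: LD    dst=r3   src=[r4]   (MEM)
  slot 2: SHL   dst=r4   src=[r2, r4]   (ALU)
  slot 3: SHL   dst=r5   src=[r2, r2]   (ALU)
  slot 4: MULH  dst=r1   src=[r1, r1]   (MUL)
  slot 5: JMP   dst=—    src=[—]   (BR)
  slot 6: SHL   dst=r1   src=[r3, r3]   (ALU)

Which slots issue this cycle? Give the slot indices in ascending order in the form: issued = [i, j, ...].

issued = [0, 2, 3, 5]

#0 MEM src=r4 dispatched  <A:2 Mu:2 Ld:0 B:1 rd:3 wr:2>
#1 MEM src=r4 held:FU  <A:2 Mu:2 Ld:0 B:1 rd:3 wr:2>
#2 ALU src=r2,r4 dispatched  <A:1 Mu:2 Ld:0 B:1 rd:1 wr:1>
#3 ALU src=r2,r2 dispatched  <A:0 Mu:2 Ld:0 B:1 rd:0 wr:0>
#4 MUL src=r1,r1 held:RD_PORT  <A:0 Mu:2 Ld:0 B:1 rd:0 wr:0>
#5 BR src=- dispatched  <A:0 Mu:2 Ld:0 B:0 rd:0 wr:0>
#6 ALU src=r3,r3 held:FU  <A:0 Mu:2 Ld:0 B:0 rd:0 wr:0>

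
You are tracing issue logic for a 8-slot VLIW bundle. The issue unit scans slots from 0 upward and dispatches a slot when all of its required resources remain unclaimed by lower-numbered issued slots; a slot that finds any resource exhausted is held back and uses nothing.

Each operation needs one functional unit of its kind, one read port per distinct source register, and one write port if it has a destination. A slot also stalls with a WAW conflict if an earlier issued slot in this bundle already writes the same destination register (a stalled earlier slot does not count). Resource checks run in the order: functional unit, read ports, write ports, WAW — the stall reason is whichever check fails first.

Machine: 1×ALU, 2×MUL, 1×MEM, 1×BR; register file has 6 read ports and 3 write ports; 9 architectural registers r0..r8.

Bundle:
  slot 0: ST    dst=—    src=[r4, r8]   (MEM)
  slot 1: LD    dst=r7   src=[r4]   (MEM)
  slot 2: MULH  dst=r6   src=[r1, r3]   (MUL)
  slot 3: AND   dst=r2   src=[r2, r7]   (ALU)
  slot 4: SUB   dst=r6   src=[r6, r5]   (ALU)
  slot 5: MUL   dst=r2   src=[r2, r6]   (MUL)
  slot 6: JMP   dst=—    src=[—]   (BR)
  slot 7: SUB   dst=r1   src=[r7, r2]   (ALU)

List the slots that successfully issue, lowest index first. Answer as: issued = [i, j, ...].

[0] MEM needs rd=2 wr=0: ok; after: ALU=1 MUL=2 MEM=0 BR=1, R=4, W=3
[1] MEM needs rd=1 wr=1: FU; after: ALU=1 MUL=2 MEM=0 BR=1, R=4, W=3
[2] MUL needs rd=2 wr=1: ok; after: ALU=1 MUL=1 MEM=0 BR=1, R=2, W=2
[3] ALU needs rd=2 wr=1: ok; after: ALU=0 MUL=1 MEM=0 BR=1, R=0, W=1
[4] ALU needs rd=2 wr=1: FU; after: ALU=0 MUL=1 MEM=0 BR=1, R=0, W=1
[5] MUL needs rd=2 wr=1: RD_PORT; after: ALU=0 MUL=1 MEM=0 BR=1, R=0, W=1
[6] BR needs rd=0 wr=0: ok; after: ALU=0 MUL=1 MEM=0 BR=0, R=0, W=1
[7] ALU needs rd=2 wr=1: FU; after: ALU=0 MUL=1 MEM=0 BR=0, R=0, W=1

issued = [0, 2, 3, 6]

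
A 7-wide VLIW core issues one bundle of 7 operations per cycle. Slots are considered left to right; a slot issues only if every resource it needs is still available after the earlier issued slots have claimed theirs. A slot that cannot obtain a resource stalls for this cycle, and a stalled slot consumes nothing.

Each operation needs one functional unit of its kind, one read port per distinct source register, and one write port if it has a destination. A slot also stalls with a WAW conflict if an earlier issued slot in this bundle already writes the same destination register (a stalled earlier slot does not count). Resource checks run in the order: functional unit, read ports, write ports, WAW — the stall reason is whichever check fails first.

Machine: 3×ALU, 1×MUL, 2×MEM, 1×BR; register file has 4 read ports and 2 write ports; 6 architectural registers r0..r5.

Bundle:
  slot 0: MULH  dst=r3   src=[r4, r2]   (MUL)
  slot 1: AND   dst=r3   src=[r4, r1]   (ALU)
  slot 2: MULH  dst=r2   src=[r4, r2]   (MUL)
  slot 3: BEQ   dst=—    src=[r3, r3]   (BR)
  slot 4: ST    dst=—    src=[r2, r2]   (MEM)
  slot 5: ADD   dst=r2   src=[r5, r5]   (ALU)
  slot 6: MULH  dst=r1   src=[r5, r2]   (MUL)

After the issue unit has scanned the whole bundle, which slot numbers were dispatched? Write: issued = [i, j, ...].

issued = [0, 3, 4]

(0) want 1×MUL +2rd +1wr — yes → AL3|MU0|ME2|BR1|rd2|wr1
(1) want 1×ALU +2rd +1wr — WAW → AL3|MU0|ME2|BR1|rd2|wr1
(2) want 1×MUL +2rd +1wr — FU → AL3|MU0|ME2|BR1|rd2|wr1
(3) want 1×BR +1rd +0wr — yes → AL3|MU0|ME2|BR0|rd1|wr1
(4) want 1×MEM +1rd +0wr — yes → AL3|MU0|ME1|BR0|rd0|wr1
(5) want 1×ALU +1rd +1wr — RD_PORT → AL3|MU0|ME1|BR0|rd0|wr1
(6) want 1×MUL +2rd +1wr — FU → AL3|MU0|ME1|BR0|rd0|wr1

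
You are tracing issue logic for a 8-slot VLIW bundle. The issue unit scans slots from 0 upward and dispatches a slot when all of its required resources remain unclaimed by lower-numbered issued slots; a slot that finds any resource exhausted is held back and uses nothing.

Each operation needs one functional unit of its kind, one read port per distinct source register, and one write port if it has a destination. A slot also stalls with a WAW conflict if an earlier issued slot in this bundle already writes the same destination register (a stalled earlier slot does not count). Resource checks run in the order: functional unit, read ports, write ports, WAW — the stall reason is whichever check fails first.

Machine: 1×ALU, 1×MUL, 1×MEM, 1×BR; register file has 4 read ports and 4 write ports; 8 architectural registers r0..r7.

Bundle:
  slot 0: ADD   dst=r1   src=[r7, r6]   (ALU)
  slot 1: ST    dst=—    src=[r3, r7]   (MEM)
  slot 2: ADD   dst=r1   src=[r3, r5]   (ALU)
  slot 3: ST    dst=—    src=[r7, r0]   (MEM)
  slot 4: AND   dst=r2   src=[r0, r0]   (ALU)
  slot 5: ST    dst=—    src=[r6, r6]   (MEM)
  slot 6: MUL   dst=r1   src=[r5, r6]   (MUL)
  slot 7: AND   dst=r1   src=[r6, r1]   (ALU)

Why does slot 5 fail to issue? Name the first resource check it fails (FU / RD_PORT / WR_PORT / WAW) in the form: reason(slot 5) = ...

  0. ALU→r1 ⇒ go  {0A/1Mu/1Ld/1B | 2r 3w}
  1. MEM ⇒ go  {0A/1Mu/0Ld/1B | 0r 3w}
  2. ALU→r1 ⇒ no(FU)  {0A/1Mu/0Ld/1B | 0r 3w}
  3. MEM ⇒ no(FU)  {0A/1Mu/0Ld/1B | 0r 3w}
  4. ALU→r2 ⇒ no(FU)  {0A/1Mu/0Ld/1B | 0r 3w}
  5. MEM ⇒ no(FU)  {0A/1Mu/0Ld/1B | 0r 3w}
  6. MUL→r1 ⇒ no(RD_PORT)  {0A/1Mu/0Ld/1B | 0r 3w}
  7. ALU→r1 ⇒ no(FU)  {0A/1Mu/0Ld/1B | 0r 3w}

reason(slot 5) = FU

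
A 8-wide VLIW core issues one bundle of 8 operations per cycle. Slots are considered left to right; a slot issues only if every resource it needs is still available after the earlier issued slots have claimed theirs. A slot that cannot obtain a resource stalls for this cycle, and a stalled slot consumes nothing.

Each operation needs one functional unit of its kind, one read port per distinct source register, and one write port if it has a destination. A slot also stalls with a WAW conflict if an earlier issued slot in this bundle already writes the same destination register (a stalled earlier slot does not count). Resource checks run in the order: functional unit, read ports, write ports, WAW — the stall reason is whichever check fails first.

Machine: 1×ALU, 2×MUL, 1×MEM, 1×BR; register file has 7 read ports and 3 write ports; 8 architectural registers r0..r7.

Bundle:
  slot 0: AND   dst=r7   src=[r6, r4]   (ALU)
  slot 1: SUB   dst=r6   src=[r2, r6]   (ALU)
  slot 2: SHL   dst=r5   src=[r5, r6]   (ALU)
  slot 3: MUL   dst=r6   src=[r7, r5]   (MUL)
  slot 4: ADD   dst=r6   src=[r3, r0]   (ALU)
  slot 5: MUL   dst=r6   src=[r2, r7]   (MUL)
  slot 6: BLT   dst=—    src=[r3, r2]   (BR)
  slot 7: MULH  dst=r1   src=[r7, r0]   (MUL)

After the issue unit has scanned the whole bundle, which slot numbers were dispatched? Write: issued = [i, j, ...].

issued = [0, 3, 6]

#0 ALU src=r6,r4 dispatched  <A:0 Mu:2 Ld:1 B:1 rd:5 wr:2>
#1 ALU src=r2,r6 held:FU  <A:0 Mu:2 Ld:1 B:1 rd:5 wr:2>
#2 ALU src=r5,r6 held:FU  <A:0 Mu:2 Ld:1 B:1 rd:5 wr:2>
#3 MUL src=r7,r5 dispatched  <A:0 Mu:1 Ld:1 B:1 rd:3 wr:1>
#4 ALU src=r3,r0 held:FU  <A:0 Mu:1 Ld:1 B:1 rd:3 wr:1>
#5 MUL src=r2,r7 held:WAW  <A:0 Mu:1 Ld:1 B:1 rd:3 wr:1>
#6 BR src=r3,r2 dispatched  <A:0 Mu:1 Ld:1 B:0 rd:1 wr:1>
#7 MUL src=r7,r0 held:RD_PORT  <A:0 Mu:1 Ld:1 B:0 rd:1 wr:1>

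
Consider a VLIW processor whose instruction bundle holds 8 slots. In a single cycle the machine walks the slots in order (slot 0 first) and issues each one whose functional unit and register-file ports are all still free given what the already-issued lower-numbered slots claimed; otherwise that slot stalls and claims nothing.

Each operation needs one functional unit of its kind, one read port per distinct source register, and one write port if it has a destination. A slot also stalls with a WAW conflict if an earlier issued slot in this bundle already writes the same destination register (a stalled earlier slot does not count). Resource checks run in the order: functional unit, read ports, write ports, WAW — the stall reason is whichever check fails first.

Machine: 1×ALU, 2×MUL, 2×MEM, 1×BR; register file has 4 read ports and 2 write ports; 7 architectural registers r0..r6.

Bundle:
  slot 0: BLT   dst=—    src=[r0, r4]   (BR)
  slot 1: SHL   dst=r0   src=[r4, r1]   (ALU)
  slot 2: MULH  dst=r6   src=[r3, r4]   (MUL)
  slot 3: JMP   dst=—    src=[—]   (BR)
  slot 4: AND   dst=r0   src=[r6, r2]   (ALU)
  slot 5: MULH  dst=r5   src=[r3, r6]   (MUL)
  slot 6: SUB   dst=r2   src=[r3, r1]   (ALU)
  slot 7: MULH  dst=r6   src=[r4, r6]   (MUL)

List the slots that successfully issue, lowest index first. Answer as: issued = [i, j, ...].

issued = [0, 1]

#0 BR src=r0,r4 dispatched  <A:1 Mu:2 Ld:2 B:0 rd:2 wr:2>
#1 ALU src=r4,r1 dispatched  <A:0 Mu:2 Ld:2 B:0 rd:0 wr:1>
#2 MUL src=r3,r4 held:RD_PORT  <A:0 Mu:2 Ld:2 B:0 rd:0 wr:1>
#3 BR src=- held:FU  <A:0 Mu:2 Ld:2 B:0 rd:0 wr:1>
#4 ALU src=r6,r2 held:FU  <A:0 Mu:2 Ld:2 B:0 rd:0 wr:1>
#5 MUL src=r3,r6 held:RD_PORT  <A:0 Mu:2 Ld:2 B:0 rd:0 wr:1>
#6 ALU src=r3,r1 held:FU  <A:0 Mu:2 Ld:2 B:0 rd:0 wr:1>
#7 MUL src=r4,r6 held:RD_PORT  <A:0 Mu:2 Ld:2 B:0 rd:0 wr:1>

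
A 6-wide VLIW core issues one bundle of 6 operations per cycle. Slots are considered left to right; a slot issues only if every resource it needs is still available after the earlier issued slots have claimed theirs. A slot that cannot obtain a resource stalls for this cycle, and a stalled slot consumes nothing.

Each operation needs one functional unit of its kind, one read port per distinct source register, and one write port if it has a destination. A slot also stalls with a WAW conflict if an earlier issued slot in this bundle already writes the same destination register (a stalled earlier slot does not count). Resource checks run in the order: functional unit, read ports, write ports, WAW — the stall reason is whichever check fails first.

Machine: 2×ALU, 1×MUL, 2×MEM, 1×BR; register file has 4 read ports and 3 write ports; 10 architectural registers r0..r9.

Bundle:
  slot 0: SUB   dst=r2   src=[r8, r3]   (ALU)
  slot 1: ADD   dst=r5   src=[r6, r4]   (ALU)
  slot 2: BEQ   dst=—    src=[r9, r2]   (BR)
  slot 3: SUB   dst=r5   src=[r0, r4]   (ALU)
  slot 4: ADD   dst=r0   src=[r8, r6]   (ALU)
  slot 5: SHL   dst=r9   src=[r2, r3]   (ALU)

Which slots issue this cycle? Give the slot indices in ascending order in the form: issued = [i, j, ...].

issued = [0, 1]

#0 ALU src=r8,r3 dispatched  <A:1 Mu:1 Ld:2 B:1 rd:2 wr:2>
#1 ALU src=r6,r4 dispatched  <A:0 Mu:1 Ld:2 B:1 rd:0 wr:1>
#2 BR src=r9,r2 held:RD_PORT  <A:0 Mu:1 Ld:2 B:1 rd:0 wr:1>
#3 ALU src=r0,r4 held:FU  <A:0 Mu:1 Ld:2 B:1 rd:0 wr:1>
#4 ALU src=r8,r6 held:FU  <A:0 Mu:1 Ld:2 B:1 rd:0 wr:1>
#5 ALU src=r2,r3 held:FU  <A:0 Mu:1 Ld:2 B:1 rd:0 wr:1>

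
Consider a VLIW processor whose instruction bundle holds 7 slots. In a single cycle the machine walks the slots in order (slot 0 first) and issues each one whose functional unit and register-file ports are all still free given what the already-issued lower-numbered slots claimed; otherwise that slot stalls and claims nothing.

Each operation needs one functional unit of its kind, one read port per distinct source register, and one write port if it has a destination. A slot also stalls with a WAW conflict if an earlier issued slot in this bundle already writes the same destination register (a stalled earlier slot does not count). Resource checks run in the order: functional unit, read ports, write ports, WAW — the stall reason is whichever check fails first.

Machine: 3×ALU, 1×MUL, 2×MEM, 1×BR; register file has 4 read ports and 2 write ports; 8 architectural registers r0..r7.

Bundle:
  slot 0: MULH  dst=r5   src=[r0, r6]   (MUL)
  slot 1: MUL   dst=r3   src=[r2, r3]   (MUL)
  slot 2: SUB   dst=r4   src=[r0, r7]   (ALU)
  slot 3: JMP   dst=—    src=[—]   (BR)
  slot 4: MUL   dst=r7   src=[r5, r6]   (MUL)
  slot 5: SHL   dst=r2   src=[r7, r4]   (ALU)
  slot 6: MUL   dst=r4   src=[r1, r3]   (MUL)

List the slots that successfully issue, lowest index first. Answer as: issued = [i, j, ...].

(0) want 1×MUL +2rd +1wr — yes → AL3|MU0|ME2|BR1|rd2|wr1
(1) want 1×MUL +2rd +1wr — FU → AL3|MU0|ME2|BR1|rd2|wr1
(2) want 1×ALU +2rd +1wr — yes → AL2|MU0|ME2|BR1|rd0|wr0
(3) want 1×BR +0rd +0wr — yes → AL2|MU0|ME2|BR0|rd0|wr0
(4) want 1×MUL +2rd +1wr — FU → AL2|MU0|ME2|BR0|rd0|wr0
(5) want 1×ALU +2rd +1wr — RD_PORT → AL2|MU0|ME2|BR0|rd0|wr0
(6) want 1×MUL +2rd +1wr — FU → AL2|MU0|ME2|BR0|rd0|wr0

issued = [0, 2, 3]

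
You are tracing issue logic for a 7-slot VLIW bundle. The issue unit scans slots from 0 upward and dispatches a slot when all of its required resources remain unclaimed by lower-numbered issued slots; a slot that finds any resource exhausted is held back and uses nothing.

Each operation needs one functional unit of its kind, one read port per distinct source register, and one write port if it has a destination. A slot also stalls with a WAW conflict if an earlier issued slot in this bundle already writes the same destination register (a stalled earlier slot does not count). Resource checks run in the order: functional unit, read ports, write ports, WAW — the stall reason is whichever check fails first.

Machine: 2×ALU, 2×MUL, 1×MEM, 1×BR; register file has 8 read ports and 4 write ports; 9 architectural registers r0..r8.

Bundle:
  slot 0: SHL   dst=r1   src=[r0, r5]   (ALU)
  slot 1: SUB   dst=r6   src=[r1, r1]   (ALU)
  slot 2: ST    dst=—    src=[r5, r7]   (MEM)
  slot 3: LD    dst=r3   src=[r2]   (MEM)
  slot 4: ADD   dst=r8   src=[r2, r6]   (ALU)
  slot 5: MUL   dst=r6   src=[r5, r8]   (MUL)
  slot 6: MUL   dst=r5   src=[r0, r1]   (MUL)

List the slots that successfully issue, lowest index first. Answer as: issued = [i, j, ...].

issued = [0, 1, 2, 6]

(0) want 1×ALU +2rd +1wr — yes → AL1|MU2|ME1|BR1|rd6|wr3
(1) want 1×ALU +1rd +1wr — yes → AL0|MU2|ME1|BR1|rd5|wr2
(2) want 1×MEM +2rd +0wr — yes → AL0|MU2|ME0|BR1|rd3|wr2
(3) want 1×MEM +1rd +1wr — FU → AL0|MU2|ME0|BR1|rd3|wr2
(4) want 1×ALU +2rd +1wr — FU → AL0|MU2|ME0|BR1|rd3|wr2
(5) want 1×MUL +2rd +1wr — WAW → AL0|MU2|ME0|BR1|rd3|wr2
(6) want 1×MUL +2rd +1wr — yes → AL0|MU1|ME0|BR1|rd1|wr1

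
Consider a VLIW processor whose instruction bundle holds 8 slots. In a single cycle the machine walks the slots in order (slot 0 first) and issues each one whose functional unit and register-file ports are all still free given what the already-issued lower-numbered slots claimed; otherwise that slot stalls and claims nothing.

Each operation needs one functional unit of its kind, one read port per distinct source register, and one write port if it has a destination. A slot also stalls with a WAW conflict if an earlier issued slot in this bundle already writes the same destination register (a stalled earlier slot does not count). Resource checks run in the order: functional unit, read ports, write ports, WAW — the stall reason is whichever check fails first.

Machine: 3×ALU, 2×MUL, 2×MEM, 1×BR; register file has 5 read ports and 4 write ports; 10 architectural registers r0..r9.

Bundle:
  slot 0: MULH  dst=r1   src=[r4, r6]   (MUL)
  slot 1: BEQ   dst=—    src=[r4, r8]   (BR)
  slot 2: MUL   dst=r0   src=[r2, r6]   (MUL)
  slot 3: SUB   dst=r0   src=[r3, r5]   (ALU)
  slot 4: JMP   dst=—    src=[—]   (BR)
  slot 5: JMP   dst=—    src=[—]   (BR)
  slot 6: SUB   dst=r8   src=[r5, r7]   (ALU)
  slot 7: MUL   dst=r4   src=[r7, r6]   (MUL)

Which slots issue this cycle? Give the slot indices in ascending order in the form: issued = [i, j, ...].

[0] MUL needs rd=2 wr=1: ok; after: ALU=3 MUL=1 MEM=2 BR=1, R=3, W=3
[1] BR needs rd=2 wr=0: ok; after: ALU=3 MUL=1 MEM=2 BR=0, R=1, W=3
[2] MUL needs rd=2 wr=1: RD_PORT; after: ALU=3 MUL=1 MEM=2 BR=0, R=1, W=3
[3] ALU needs rd=2 wr=1: RD_PORT; after: ALU=3 MUL=1 MEM=2 BR=0, R=1, W=3
[4] BR needs rd=0 wr=0: FU; after: ALU=3 MUL=1 MEM=2 BR=0, R=1, W=3
[5] BR needs rd=0 wr=0: FU; after: ALU=3 MUL=1 MEM=2 BR=0, R=1, W=3
[6] ALU needs rd=2 wr=1: RD_PORT; after: ALU=3 MUL=1 MEM=2 BR=0, R=1, W=3
[7] MUL needs rd=2 wr=1: RD_PORT; after: ALU=3 MUL=1 MEM=2 BR=0, R=1, W=3

issued = [0, 1]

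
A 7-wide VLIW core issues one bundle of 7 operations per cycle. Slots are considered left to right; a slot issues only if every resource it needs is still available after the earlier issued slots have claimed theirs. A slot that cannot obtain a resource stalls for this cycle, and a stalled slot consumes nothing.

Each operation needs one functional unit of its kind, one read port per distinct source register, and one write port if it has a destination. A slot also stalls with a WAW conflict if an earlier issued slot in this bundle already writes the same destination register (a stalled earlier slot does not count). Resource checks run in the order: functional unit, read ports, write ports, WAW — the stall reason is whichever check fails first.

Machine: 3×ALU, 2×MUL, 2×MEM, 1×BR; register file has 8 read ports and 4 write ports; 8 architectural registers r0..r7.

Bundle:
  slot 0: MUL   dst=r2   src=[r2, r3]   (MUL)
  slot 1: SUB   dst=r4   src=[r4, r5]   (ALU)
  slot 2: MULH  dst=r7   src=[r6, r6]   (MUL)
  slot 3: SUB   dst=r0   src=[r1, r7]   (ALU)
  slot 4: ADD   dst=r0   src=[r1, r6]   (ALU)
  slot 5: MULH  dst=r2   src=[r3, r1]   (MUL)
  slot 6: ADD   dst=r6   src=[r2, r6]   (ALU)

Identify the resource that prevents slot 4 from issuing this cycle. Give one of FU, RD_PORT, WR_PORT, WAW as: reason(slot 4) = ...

#0 MUL src=r2,r3 dispatched  <A:3 Mu:1 Ld:2 B:1 rd:6 wr:3>
#1 ALU src=r4,r5 dispatched  <A:2 Mu:1 Ld:2 B:1 rd:4 wr:2>
#2 MUL src=r6,r6 dispatched  <A:2 Mu:0 Ld:2 B:1 rd:3 wr:1>
#3 ALU src=r1,r7 dispatched  <A:1 Mu:0 Ld:2 B:1 rd:1 wr:0>
#4 ALU src=r1,r6 held:RD_PORT  <A:1 Mu:0 Ld:2 B:1 rd:1 wr:0>
#5 MUL src=r3,r1 held:FU  <A:1 Mu:0 Ld:2 B:1 rd:1 wr:0>
#6 ALU src=r2,r6 held:RD_PORT  <A:1 Mu:0 Ld:2 B:1 rd:1 wr:0>

reason(slot 4) = RD_PORT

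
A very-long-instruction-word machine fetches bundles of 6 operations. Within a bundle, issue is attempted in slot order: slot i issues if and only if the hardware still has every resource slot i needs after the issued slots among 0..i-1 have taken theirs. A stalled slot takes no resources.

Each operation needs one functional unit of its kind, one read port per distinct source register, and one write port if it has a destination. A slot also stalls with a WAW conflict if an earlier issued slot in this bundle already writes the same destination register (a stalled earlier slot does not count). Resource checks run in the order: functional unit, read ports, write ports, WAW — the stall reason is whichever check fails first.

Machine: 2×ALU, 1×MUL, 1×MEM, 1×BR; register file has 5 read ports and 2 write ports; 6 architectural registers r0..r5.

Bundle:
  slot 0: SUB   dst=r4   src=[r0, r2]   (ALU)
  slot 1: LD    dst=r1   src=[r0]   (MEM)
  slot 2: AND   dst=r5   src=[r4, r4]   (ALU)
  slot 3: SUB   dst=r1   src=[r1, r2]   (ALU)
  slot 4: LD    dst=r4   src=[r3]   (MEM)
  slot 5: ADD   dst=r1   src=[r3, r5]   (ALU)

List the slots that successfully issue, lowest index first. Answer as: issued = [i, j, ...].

issued = [0, 1]

[0] ALU needs rd=2 wr=1: ok; after: ALU=1 MUL=1 MEM=1 BR=1, R=3, W=1
[1] MEM needs rd=1 wr=1: ok; after: ALU=1 MUL=1 MEM=0 BR=1, R=2, W=0
[2] ALU needs rd=1 wr=1: WR_PORT; after: ALU=1 MUL=1 MEM=0 BR=1, R=2, W=0
[3] ALU needs rd=2 wr=1: WR_PORT; after: ALU=1 MUL=1 MEM=0 BR=1, R=2, W=0
[4] MEM needs rd=1 wr=1: FU; after: ALU=1 MUL=1 MEM=0 BR=1, R=2, W=0
[5] ALU needs rd=2 wr=1: WR_PORT; after: ALU=1 MUL=1 MEM=0 BR=1, R=2, W=0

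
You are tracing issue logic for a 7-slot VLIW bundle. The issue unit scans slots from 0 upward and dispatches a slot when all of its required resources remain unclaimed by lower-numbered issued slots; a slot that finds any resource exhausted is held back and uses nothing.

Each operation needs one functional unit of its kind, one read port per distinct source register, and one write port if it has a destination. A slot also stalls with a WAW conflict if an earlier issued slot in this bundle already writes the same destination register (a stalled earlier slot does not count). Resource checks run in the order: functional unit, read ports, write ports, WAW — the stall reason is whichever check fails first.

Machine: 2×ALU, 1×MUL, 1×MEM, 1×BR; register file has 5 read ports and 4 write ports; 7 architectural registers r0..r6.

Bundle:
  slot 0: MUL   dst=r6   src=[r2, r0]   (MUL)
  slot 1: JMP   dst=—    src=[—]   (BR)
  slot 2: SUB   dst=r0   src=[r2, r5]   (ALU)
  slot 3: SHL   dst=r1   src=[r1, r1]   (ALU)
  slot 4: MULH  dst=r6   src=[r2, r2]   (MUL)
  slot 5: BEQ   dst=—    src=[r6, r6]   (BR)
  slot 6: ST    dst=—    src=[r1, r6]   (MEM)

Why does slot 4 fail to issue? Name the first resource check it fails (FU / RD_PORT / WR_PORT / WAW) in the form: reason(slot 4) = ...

#0 MUL src=r2,r0 dispatched  <A:2 Mu:0 Ld:1 B:1 rd:3 wr:3>
#1 BR src=- dispatched  <A:2 Mu:0 Ld:1 B:0 rd:3 wr:3>
#2 ALU src=r2,r5 dispatched  <A:1 Mu:0 Ld:1 B:0 rd:1 wr:2>
#3 ALU src=r1,r1 dispatched  <A:0 Mu:0 Ld:1 B:0 rd:0 wr:1>
#4 MUL src=r2,r2 held:FU  <A:0 Mu:0 Ld:1 B:0 rd:0 wr:1>
#5 BR src=r6,r6 held:FU  <A:0 Mu:0 Ld:1 B:0 rd:0 wr:1>
#6 MEM src=r1,r6 held:RD_PORT  <A:0 Mu:0 Ld:1 B:0 rd:0 wr:1>

reason(slot 4) = FU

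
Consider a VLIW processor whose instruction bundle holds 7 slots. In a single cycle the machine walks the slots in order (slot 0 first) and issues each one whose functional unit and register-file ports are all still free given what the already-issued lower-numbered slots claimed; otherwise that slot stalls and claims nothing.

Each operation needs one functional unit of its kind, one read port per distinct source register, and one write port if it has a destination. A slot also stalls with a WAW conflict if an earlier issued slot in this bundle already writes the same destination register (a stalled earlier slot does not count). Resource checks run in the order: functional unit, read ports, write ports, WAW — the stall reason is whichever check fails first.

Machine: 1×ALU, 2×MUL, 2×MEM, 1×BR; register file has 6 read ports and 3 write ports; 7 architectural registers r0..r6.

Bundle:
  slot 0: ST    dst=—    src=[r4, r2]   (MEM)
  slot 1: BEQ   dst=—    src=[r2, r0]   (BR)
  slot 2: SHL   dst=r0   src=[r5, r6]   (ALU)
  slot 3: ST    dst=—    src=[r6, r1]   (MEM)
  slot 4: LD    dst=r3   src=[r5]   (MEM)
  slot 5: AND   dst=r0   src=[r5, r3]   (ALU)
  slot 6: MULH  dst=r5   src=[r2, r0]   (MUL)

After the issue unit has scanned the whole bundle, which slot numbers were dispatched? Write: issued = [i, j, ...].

  0. MEM ⇒ go  {1A/2Mu/1Ld/1B | 4r 3w}
  1. BR ⇒ go  {1A/2Mu/1Ld/0B | 2r 3w}
  2. ALU→r0 ⇒ go  {0A/2Mu/1Ld/0B | 0r 2w}
  3. MEM ⇒ no(RD_PORT)  {0A/2Mu/1Ld/0B | 0r 2w}
  4. MEM→r3 ⇒ no(RD_PORT)  {0A/2Mu/1Ld/0B | 0r 2w}
  5. ALU→r0 ⇒ no(FU)  {0A/2Mu/1Ld/0B | 0r 2w}
  6. MUL→r5 ⇒ no(RD_PORT)  {0A/2Mu/1Ld/0B | 0r 2w}

issued = [0, 1, 2]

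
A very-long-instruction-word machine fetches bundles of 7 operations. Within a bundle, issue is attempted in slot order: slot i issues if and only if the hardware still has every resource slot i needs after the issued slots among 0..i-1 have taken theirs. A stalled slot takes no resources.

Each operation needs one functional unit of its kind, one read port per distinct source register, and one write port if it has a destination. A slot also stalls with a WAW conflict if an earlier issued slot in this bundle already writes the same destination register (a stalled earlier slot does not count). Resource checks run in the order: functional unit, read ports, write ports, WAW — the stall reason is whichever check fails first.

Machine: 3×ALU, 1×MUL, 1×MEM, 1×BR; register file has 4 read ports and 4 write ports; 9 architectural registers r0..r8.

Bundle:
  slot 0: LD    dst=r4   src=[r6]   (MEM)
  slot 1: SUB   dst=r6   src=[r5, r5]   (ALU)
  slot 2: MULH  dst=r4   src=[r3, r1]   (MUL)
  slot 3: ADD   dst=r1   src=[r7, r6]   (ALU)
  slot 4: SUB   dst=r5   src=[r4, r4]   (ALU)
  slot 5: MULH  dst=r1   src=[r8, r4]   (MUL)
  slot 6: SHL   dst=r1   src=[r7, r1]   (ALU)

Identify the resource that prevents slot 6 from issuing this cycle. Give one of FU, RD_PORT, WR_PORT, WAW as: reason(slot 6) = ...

reason(slot 6) = RD_PORT

[0] MEM needs rd=1 wr=1: ok; after: ALU=3 MUL=1 MEM=0 BR=1, R=3, W=3
[1] ALU needs rd=1 wr=1: ok; after: ALU=2 MUL=1 MEM=0 BR=1, R=2, W=2
[2] MUL needs rd=2 wr=1: WAW; after: ALU=2 MUL=1 MEM=0 BR=1, R=2, W=2
[3] ALU needs rd=2 wr=1: ok; after: ALU=1 MUL=1 MEM=0 BR=1, R=0, W=1
[4] ALU needs rd=1 wr=1: RD_PORT; after: ALU=1 MUL=1 MEM=0 BR=1, R=0, W=1
[5] MUL needs rd=2 wr=1: RD_PORT; after: ALU=1 MUL=1 MEM=0 BR=1, R=0, W=1
[6] ALU needs rd=2 wr=1: RD_PORT; after: ALU=1 MUL=1 MEM=0 BR=1, R=0, W=1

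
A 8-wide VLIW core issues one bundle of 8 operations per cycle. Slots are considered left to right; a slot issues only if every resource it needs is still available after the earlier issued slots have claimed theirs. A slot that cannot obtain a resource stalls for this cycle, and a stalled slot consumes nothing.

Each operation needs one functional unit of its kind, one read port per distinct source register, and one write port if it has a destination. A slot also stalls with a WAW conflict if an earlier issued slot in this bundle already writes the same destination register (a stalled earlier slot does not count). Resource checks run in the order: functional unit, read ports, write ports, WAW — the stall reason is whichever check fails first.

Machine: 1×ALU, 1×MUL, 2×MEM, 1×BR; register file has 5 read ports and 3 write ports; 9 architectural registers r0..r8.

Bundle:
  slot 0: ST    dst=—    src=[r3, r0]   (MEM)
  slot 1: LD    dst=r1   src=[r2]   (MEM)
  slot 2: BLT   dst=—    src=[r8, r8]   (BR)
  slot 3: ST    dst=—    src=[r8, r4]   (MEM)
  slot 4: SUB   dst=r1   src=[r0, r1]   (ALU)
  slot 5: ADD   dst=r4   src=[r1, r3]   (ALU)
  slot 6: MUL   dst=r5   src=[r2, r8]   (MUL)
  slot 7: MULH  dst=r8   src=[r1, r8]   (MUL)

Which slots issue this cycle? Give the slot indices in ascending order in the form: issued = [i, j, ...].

issued = [0, 1, 2]

  0. MEM ⇒ go  {1A/1Mu/1Ld/1B | 3r 3w}
  1. MEM→r1 ⇒ go  {1A/1Mu/0Ld/1B | 2r 2w}
  2. BR ⇒ go  {1A/1Mu/0Ld/0B | 1r 2w}
  3. MEM ⇒ no(FU)  {1A/1Mu/0Ld/0B | 1r 2w}
  4. ALU→r1 ⇒ no(RD_PORT)  {1A/1Mu/0Ld/0B | 1r 2w}
  5. ALU→r4 ⇒ no(RD_PORT)  {1A/1Mu/0Ld/0B | 1r 2w}
  6. MUL→r5 ⇒ no(RD_PORT)  {1A/1Mu/0Ld/0B | 1r 2w}
  7. MUL→r8 ⇒ no(RD_PORT)  {1A/1Mu/0Ld/0B | 1r 2w}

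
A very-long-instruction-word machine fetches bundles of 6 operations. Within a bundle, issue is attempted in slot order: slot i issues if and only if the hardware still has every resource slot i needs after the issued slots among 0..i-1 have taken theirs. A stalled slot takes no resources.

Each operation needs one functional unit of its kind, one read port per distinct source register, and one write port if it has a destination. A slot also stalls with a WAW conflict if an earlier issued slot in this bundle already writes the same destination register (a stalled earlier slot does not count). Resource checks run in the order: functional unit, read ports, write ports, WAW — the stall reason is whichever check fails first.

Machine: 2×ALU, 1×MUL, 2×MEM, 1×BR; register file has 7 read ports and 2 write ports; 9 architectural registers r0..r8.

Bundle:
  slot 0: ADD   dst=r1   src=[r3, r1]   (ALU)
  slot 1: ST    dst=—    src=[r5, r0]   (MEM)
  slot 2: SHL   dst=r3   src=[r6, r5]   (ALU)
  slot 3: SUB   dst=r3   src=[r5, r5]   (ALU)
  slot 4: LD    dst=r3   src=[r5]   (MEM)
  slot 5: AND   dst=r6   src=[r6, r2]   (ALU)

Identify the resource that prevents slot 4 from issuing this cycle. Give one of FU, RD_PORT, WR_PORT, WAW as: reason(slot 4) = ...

reason(slot 4) = WR_PORT

slot 0 (ALU): ISSUE — free A1,Mu1,Ld2,B1 rp5 wp1
slot 1 (MEM): ISSUE — free A1,Mu1,Ld1,B1 rp3 wp1
slot 2 (ALU): ISSUE — free A0,Mu1,Ld1,B1 rp1 wp0
slot 3 (ALU): stall FU — free A0,Mu1,Ld1,B1 rp1 wp0
slot 4 (MEM): stall WR_PORT — free A0,Mu1,Ld1,B1 rp1 wp0
slot 5 (ALU): stall FU — free A0,Mu1,Ld1,B1 rp1 wp0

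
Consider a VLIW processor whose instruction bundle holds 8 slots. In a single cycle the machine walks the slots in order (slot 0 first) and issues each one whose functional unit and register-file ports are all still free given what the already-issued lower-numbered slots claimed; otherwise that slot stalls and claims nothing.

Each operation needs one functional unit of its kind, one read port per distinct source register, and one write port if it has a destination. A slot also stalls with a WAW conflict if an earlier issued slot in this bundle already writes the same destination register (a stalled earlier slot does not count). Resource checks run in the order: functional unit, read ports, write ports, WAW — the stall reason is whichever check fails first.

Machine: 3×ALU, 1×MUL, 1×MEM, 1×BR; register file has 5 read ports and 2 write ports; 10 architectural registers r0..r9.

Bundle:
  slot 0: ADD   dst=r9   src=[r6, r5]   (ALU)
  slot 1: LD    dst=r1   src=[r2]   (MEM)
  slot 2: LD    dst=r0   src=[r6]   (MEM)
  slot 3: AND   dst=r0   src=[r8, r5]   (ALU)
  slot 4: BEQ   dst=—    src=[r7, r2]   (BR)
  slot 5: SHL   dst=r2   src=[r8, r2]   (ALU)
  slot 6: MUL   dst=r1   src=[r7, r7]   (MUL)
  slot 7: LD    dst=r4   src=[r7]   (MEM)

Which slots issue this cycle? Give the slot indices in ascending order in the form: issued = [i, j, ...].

issued = [0, 1, 4]

slot 0 (ALU): ISSUE — free A2,Mu1,Ld1,B1 rp3 wp1
slot 1 (MEM): ISSUE — free A2,Mu1,Ld0,B1 rp2 wp0
slot 2 (MEM): stall FU — free A2,Mu1,Ld0,B1 rp2 wp0
slot 3 (ALU): stall WR_PORT — free A2,Mu1,Ld0,B1 rp2 wp0
slot 4 (BR): ISSUE — free A2,Mu1,Ld0,B0 rp0 wp0
slot 5 (ALU): stall RD_PORT — free A2,Mu1,Ld0,B0 rp0 wp0
slot 6 (MUL): stall RD_PORT — free A2,Mu1,Ld0,B0 rp0 wp0
slot 7 (MEM): stall FU — free A2,Mu1,Ld0,B0 rp0 wp0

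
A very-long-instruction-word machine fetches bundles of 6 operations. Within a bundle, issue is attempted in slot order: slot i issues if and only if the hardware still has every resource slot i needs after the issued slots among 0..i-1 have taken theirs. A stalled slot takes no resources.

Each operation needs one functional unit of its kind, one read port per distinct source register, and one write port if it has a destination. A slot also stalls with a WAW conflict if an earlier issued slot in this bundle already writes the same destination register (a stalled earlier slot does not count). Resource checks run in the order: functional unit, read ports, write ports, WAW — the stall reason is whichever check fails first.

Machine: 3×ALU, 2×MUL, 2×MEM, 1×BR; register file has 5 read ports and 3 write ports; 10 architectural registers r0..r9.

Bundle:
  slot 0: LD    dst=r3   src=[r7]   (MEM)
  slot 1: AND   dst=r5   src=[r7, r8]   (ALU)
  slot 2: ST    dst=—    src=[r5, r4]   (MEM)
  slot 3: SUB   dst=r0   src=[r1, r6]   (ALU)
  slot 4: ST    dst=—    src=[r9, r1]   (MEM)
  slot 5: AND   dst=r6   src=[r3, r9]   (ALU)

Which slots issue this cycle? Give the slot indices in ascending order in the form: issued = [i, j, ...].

issued = [0, 1, 2]

slot 0 (MEM): ISSUE — free A3,Mu2,Ld1,B1 rp4 wp2
slot 1 (ALU): ISSUE — free A2,Mu2,Ld1,B1 rp2 wp1
slot 2 (MEM): ISSUE — free A2,Mu2,Ld0,B1 rp0 wp1
slot 3 (ALU): stall RD_PORT — free A2,Mu2,Ld0,B1 rp0 wp1
slot 4 (MEM): stall FU — free A2,Mu2,Ld0,B1 rp0 wp1
slot 5 (ALU): stall RD_PORT — free A2,Mu2,Ld0,B1 rp0 wp1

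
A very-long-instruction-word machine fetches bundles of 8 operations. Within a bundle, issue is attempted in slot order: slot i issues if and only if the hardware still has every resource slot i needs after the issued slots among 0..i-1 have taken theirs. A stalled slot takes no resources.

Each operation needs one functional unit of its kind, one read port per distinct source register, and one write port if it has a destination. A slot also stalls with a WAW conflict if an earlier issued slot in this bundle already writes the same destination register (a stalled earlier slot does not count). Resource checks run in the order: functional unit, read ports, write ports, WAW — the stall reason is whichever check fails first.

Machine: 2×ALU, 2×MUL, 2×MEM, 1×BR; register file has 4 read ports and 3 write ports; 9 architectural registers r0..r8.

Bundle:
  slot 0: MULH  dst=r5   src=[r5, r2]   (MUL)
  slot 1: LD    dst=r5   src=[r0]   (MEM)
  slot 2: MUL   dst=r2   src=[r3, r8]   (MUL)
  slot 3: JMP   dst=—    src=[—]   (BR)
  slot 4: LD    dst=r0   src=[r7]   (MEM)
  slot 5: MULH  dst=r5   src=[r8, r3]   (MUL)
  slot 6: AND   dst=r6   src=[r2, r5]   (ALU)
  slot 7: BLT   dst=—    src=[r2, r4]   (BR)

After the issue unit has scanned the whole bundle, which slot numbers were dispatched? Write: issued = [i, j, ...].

issued = [0, 2, 3]

[0] MUL needs rd=2 wr=1: ok; after: ALU=2 MUL=1 MEM=2 BR=1, R=2, W=2
[1] MEM needs rd=1 wr=1: WAW; after: ALU=2 MUL=1 MEM=2 BR=1, R=2, W=2
[2] MUL needs rd=2 wr=1: ok; after: ALU=2 MUL=0 MEM=2 BR=1, R=0, W=1
[3] BR needs rd=0 wr=0: ok; after: ALU=2 MUL=0 MEM=2 BR=0, R=0, W=1
[4] MEM needs rd=1 wr=1: RD_PORT; after: ALU=2 MUL=0 MEM=2 BR=0, R=0, W=1
[5] MUL needs rd=2 wr=1: FU; after: ALU=2 MUL=0 MEM=2 BR=0, R=0, W=1
[6] ALU needs rd=2 wr=1: RD_PORT; after: ALU=2 MUL=0 MEM=2 BR=0, R=0, W=1
[7] BR needs rd=2 wr=0: FU; after: ALU=2 MUL=0 MEM=2 BR=0, R=0, W=1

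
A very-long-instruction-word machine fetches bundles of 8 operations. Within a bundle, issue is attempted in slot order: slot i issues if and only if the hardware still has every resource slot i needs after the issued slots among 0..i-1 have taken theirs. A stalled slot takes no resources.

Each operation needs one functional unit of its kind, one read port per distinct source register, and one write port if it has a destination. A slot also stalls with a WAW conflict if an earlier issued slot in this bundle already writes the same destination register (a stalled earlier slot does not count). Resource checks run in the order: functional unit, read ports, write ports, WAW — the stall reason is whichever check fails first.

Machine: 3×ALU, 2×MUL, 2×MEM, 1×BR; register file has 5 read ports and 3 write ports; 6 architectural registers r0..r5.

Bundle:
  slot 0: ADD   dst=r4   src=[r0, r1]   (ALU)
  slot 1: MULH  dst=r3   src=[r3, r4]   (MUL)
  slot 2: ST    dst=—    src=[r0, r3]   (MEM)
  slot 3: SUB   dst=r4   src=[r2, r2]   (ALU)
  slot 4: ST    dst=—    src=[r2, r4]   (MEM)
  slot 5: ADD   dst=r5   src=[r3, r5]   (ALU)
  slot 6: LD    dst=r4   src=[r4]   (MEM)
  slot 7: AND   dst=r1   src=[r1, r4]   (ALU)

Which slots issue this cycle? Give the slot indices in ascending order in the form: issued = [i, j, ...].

(0) want 1×ALU +2rd +1wr — yes → AL2|MU2|ME2|BR1|rd3|wr2
(1) want 1×MUL +2rd +1wr — yes → AL2|MU1|ME2|BR1|rd1|wr1
(2) want 1×MEM +2rd +0wr — RD_PORT → AL2|MU1|ME2|BR1|rd1|wr1
(3) want 1×ALU +1rd +1wr — WAW → AL2|MU1|ME2|BR1|rd1|wr1
(4) want 1×MEM +2rd +0wr — RD_PORT → AL2|MU1|ME2|BR1|rd1|wr1
(5) want 1×ALU +2rd +1wr — RD_PORT → AL2|MU1|ME2|BR1|rd1|wr1
(6) want 1×MEM +1rd +1wr — WAW → AL2|MU1|ME2|BR1|rd1|wr1
(7) want 1×ALU +2rd +1wr — RD_PORT → AL2|MU1|ME2|BR1|rd1|wr1

issued = [0, 1]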